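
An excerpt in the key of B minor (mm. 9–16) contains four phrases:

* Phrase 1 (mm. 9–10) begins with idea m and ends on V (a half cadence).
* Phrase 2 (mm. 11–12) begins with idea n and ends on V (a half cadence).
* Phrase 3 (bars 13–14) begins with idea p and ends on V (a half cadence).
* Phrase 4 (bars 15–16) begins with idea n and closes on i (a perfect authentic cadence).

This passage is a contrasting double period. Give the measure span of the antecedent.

measures 9–12

In a double period the four phrases pair into a large antecedent (phrases 1–2, ending half cadence) and a large consequent (phrases 3–4, ending perfect authentic cadence). The antecedent spans mm. 9-12.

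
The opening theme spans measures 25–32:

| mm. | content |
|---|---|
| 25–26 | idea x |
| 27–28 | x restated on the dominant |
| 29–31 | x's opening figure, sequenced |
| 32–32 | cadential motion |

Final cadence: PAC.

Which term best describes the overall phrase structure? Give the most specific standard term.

sentence

Basic idea (mm. 25–26) + its repetition (bars 27–28) form the presentation; fragmentation and cadence (mm. 29–32) form the continuation — the 8-bar whole is a sentence.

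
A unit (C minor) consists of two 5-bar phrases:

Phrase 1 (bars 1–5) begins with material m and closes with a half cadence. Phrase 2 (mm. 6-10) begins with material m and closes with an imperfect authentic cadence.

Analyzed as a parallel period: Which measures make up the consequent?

The antecedent is the phrase ending with the weaker cadence (half cadence, phrase 1) and the consequent the one ending more conclusively (imperfect authentic cadence, phrase 2); the consequent is mm. 6–10.

measures 6–10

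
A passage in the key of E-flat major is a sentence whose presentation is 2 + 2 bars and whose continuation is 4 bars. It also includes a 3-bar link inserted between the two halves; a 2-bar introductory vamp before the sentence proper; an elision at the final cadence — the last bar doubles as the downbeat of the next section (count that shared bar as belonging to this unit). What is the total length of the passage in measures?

Basic sentence: 2 + 2 + 4 = 8 bars.
8 (basic form) + 3 (link) + 2 (introduction) = 13.
The elision shares a bar with the next section but does not change this unit's count.

13 measures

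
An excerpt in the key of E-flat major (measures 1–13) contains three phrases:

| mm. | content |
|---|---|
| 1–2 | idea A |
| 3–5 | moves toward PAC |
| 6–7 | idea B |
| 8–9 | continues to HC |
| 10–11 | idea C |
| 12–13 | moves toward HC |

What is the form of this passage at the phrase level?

The final phrase closes with a half cadence, which is not stronger than the preceding half cadence; the 3 phrases lack an overall antecedent–consequent design and so form a phrase group.

phrase group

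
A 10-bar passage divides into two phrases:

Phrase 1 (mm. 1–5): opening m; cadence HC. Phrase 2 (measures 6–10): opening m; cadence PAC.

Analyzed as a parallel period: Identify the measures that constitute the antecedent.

The antecedent is the phrase ending with the weaker cadence (half cadence, phrase 1) and the consequent the one ending more conclusively (perfect authentic cadence, phrase 2); the antecedent is measures 1–5.

measures 1–5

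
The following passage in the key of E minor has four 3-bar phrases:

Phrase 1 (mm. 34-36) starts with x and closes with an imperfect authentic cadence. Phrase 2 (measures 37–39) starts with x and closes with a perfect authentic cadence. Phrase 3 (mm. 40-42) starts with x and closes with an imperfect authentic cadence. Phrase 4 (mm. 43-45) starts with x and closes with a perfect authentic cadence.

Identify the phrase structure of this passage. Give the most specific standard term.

The cadence pattern IAC–PAC–IAC–PAC is weak–strong twice, and phrases 3–4 restate phrases 1–2: a period heard twice, not a double period (which would end weakly at phrase 2).

repeated period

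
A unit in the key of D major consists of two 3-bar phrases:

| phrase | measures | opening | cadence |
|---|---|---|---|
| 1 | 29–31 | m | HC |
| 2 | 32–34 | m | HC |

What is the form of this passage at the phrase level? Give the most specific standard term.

repeated phrase

Both phrases have the same opening (m) and the same cadence (half cadence): the second is a restatement, not a consequent, so this is a repeated phrase rather than a period.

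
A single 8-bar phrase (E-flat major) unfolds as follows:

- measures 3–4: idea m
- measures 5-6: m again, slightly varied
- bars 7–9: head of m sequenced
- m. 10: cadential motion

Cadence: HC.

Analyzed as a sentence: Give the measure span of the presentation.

The presentation of a sentence is the basic idea (mm. 3-4) plus its repetition (measures 5–6); the presentation is therefore mm. 3-6.

measures 3–6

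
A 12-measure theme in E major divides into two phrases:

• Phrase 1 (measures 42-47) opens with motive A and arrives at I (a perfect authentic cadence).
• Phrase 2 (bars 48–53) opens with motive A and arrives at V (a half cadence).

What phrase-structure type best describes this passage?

The second phrase closes with a half cadence, which is not stronger than the first phrase's perfect authentic cadence; without a weak→strong cadential pair there is no antecedent–consequent relationship, so this is a phrase group rather than a period.

phrase group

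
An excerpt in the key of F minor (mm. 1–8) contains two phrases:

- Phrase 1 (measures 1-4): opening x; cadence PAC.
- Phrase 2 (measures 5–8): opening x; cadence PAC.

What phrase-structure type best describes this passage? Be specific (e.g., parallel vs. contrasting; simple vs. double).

Both phrases have the same opening (x) and the same cadence (perfect authentic cadence): the second is a restatement, not a consequent, so this is a repeated phrase rather than a period.

repeated phrase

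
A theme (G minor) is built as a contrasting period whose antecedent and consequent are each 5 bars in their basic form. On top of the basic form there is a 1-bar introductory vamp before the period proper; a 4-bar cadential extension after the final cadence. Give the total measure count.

Basic contrasting period: 5 + 5 = 10 bars.
10 (basic form) + 1 (introduction) + 4 (cadential extension) = 15.

15 measures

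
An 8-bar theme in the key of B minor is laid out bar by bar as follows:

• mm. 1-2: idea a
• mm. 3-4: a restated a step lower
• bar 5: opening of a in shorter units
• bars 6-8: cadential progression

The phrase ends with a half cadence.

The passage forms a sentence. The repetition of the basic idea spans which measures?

measures 3–4

The presentation of a sentence is the basic idea (bars 1–2) plus its repetition (measures 3-4); the repetition of the basic idea is therefore measures 3-4.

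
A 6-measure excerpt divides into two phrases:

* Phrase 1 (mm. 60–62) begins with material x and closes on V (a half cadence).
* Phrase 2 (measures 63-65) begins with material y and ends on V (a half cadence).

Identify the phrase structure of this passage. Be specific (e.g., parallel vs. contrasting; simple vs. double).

phrase group

The second phrase closes with a half cadence, which is not stronger than the first phrase's half cadence; without a weak→strong cadential pair there is no antecedent–consequent relationship, so this is a phrase group rather than a period.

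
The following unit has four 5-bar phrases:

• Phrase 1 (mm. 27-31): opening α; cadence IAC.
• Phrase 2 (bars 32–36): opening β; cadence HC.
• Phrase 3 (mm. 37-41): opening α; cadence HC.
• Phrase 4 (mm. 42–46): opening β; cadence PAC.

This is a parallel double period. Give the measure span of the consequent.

measures 37–46

In a double period the first pair of phrases (ending half cadence) is the large antecedent and the second pair (ending perfect authentic cadence) is the large consequent; the consequent is measures 37–46.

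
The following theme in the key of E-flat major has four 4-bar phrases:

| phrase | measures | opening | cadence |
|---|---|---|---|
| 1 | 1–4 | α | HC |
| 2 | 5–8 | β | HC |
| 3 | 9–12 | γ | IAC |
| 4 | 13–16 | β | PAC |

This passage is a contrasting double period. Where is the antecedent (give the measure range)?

measures 1–8

In a double period the four phrases pair into a large antecedent (phrases 1–2, ending half cadence) and a large consequent (phrases 3–4, ending perfect authentic cadence). The antecedent spans measures 1-8.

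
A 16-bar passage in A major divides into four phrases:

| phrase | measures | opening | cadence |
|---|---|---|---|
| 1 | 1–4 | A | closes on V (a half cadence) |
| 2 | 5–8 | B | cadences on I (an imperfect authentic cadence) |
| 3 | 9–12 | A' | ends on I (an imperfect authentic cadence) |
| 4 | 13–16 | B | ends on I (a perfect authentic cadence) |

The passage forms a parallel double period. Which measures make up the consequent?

measures 9–16

In a double period the first pair of phrases (ending imperfect authentic cadence) is the large antecedent and the second pair (ending perfect authentic cadence) is the large consequent; the consequent is measures 9–16.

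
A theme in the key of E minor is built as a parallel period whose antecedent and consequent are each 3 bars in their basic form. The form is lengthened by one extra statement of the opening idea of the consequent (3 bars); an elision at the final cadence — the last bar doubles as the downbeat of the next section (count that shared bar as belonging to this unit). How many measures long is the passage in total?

Basic parallel period: 3 + 3 = 6 bars.
6 (basic form) + 3 (extra statement) = 9.
The elision shares a bar with the next section but does not change this unit's count.

9 measures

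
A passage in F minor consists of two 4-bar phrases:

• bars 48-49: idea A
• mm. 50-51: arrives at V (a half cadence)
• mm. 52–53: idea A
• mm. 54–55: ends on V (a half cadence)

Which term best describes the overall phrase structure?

Both phrases have the same opening (A) and the same cadence (half cadence): the second is a restatement, not a consequent, so this is a repeated phrase rather than a period.

repeated phrase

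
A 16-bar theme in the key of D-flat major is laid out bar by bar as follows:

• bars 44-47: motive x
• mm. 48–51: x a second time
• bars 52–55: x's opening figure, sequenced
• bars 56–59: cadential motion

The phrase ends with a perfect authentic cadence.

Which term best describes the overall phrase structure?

Basic idea (measures 44–47) + its repetition (bars 48-51) form the presentation; fragmentation and cadence (measures 52–59) form the continuation — the 16-bar whole is a sentence.

sentence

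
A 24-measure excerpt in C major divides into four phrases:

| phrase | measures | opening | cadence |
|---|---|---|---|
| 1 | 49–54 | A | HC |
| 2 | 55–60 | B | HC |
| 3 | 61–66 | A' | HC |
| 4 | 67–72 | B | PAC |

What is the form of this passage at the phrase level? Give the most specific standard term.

parallel double period

Four phrases in two halves: the first half (measures 49-60) ends with a half cadence, the second (measures 61–72) with a perfect authentic cadence — a large antecedent–consequent pair, i.e. a double period.
Phrase 3 begins with the same material as phrase 1, making it parallel.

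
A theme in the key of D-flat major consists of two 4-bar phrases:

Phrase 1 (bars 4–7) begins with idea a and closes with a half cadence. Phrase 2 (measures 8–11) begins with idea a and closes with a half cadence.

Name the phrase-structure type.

repeated phrase

Both phrases have the same opening (a) and the same cadence (half cadence): the second is a restatement, not a consequent, so this is a repeated phrase rather than a period.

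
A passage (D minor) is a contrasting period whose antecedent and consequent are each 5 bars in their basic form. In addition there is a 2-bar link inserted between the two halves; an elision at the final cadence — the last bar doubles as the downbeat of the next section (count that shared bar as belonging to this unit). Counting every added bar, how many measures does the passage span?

12 measures

Basic contrasting period: 5 + 5 = 10 bars.
10 (basic form) + 2 (link) = 12.
The elision shares a bar with the next section but does not change this unit's count.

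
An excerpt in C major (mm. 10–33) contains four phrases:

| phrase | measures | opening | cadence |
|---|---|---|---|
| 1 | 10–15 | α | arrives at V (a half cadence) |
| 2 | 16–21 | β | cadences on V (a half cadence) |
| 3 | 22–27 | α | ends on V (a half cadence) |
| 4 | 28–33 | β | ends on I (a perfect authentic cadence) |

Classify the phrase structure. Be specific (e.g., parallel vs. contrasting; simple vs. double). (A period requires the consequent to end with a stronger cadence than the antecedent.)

parallel double period

Four phrases in two halves: the first half (bars 10-21) ends with a half cadence, the second (measures 22-33) with a perfect authentic cadence — a large antecedent–consequent pair, i.e. a double period.
Phrase 3 begins with the same material as phrase 1, making it parallel.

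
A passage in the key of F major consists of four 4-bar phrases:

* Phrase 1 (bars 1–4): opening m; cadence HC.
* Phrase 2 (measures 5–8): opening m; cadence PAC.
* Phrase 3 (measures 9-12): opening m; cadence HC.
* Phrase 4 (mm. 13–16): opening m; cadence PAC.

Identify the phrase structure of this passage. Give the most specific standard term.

repeated period

The cadence pattern HC–PAC–HC–PAC is weak–strong twice, and phrases 3–4 restate phrases 1–2: a period heard twice, not a double period (which would end weakly at phrase 2).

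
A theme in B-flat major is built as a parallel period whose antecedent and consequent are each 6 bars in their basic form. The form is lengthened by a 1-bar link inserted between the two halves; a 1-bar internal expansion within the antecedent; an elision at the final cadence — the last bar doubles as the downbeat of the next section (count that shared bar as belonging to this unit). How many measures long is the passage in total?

Basic parallel period: 6 + 6 = 12 bars.
12 (basic form) + 1 (link) + 1 (internal expansion) = 14.
The elision shares a bar with the next section but does not change this unit's count.

14 measures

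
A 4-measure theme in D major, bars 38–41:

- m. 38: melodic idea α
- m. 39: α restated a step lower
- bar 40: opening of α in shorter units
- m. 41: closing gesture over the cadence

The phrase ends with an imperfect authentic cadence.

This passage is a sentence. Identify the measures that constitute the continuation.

After the presentation (mm. 38-39), the continuation covers the fragmentation through the cadence: mm. 40-41.

measures 40–41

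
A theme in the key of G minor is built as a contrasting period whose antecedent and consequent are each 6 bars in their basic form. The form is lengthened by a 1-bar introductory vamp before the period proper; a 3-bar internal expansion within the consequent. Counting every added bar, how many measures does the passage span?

Basic contrasting period: 6 + 6 = 12 bars.
12 (basic form) + 1 (introduction) + 3 (internal expansion) = 16.

16 measures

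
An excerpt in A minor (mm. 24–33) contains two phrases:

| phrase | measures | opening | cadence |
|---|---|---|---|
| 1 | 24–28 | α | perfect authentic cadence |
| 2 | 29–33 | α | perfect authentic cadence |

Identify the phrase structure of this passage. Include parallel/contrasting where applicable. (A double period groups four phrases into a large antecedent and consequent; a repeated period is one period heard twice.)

repeated phrase

Both phrases have the same opening (α) and the same cadence (perfect authentic cadence): the second is a restatement, not a consequent, so this is a repeated phrase rather than a period.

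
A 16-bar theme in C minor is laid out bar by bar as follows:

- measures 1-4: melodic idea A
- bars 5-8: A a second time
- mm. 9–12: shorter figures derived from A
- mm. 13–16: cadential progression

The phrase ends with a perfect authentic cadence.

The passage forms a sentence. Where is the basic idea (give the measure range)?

measures 1–4

The presentation of a sentence is the basic idea (bars 1-4) plus its repetition (measures 5–8); the basic idea is therefore bars 1–4.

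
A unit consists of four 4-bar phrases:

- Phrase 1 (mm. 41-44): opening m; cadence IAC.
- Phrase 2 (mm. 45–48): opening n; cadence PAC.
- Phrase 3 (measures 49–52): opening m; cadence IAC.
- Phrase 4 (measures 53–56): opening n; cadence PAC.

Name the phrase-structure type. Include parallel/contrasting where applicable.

The cadence pattern IAC–PAC–IAC–PAC is weak–strong twice, and phrases 3–4 restate phrases 1–2: a period heard twice, not a double period (which would end weakly at phrase 2).

repeated period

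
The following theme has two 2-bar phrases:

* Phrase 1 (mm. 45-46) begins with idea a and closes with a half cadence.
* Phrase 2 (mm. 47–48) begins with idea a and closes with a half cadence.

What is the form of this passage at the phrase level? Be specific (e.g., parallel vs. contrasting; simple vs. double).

Both phrases have the same opening (a) and the same cadence (half cadence): the second is a restatement, not a consequent, so this is a repeated phrase rather than a period.

repeated phrase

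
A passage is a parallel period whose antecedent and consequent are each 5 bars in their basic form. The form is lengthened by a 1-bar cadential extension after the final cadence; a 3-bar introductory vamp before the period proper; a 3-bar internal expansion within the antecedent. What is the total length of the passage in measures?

17 measures

Basic parallel period: 5 + 5 = 10 bars.
10 (basic form) + 1 (cadential extension) + 3 (introduction) + 3 (internal expansion) = 17.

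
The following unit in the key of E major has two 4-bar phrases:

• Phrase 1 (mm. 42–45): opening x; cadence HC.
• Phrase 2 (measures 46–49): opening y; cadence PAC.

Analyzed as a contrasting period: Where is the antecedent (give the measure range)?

The antecedent is the phrase ending with the weaker cadence (half cadence, phrase 1) and the consequent the one ending more conclusively (perfect authentic cadence, phrase 2); the antecedent is mm. 42-45.

measures 42–45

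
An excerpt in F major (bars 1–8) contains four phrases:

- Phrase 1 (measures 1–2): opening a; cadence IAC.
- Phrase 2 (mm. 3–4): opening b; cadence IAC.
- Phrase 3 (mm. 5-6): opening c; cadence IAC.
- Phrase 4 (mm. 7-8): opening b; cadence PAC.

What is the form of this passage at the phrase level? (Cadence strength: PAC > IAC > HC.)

Four phrases in two halves: the first half (bars 1–4) ends with an imperfect authentic cadence, the second (measures 5-8) with a perfect authentic cadence — a large antecedent–consequent pair, i.e. a double period.
Phrase 3 begins with different material from phrase 1, making it contrasting.

contrasting double period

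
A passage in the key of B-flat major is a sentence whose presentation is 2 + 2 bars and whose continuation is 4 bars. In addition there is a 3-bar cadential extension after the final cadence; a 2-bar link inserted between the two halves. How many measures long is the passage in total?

Basic sentence: 2 + 2 + 4 = 8 bars.
8 (basic form) + 3 (cadential extension) + 2 (link) = 13.

13 measures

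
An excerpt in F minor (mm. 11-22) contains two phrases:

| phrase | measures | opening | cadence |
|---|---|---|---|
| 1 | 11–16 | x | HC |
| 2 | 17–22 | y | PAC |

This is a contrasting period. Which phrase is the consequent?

phrase 2

The phrase ending with the weaker cadence (half cadence) is the antecedent; the one ending more conclusively (perfect authentic cadence) is the consequent. The consequent is phrase 2.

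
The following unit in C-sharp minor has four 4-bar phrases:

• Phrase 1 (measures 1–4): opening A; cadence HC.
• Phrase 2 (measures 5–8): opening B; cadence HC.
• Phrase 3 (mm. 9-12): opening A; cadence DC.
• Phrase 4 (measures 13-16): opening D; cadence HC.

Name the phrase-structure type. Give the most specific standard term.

Phrase 4 ends with a half cadence, no stronger than phrase 2's half cadence, so the four phrases do not form a double period; nor do phrases 3–4 duplicate 1–2, so it is not a repeated period. With no phrase reaching a conclusive cadence, the passage is a phrase group.

phrase group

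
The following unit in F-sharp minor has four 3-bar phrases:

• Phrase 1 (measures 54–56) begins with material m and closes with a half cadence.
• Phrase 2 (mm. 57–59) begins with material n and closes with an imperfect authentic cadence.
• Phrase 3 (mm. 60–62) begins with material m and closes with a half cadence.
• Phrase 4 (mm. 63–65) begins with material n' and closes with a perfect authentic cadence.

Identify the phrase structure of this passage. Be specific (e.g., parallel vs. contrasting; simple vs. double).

parallel double period

Four phrases in two halves: the first half (bars 54–59) ends with an imperfect authentic cadence, the second (measures 60-65) with a perfect authentic cadence — a large antecedent–consequent pair, i.e. a double period.
Phrase 3 begins with the same material as phrase 1, making it parallel.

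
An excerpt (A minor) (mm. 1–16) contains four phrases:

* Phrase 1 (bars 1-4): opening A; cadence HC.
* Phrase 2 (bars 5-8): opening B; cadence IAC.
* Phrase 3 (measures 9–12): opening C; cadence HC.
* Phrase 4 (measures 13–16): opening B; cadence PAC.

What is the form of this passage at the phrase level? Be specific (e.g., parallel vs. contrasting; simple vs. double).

Four phrases in two halves: the first half (mm. 1–8) ends with an imperfect authentic cadence, the second (mm. 9-16) with a perfect authentic cadence — a large antecedent–consequent pair, i.e. a double period.
Phrase 3 begins with different material from phrase 1, making it contrasting.

contrasting double period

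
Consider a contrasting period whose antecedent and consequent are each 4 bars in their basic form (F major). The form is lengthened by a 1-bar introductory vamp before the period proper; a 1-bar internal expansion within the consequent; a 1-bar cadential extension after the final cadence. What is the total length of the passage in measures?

11 measures

Basic contrasting period: 4 + 4 = 8 bars.
8 (basic form) + 1 (introduction) + 1 (internal expansion) + 1 (cadential extension) = 11.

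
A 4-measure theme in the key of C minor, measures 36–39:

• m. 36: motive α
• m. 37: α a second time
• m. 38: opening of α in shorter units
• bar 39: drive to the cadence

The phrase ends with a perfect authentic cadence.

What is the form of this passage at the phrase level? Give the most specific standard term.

sentence

Basic idea (measure 36) + its repetition (measure 37) form the presentation; fragmentation and cadence (measures 38–39) form the continuation — the 4-bar whole is a sentence.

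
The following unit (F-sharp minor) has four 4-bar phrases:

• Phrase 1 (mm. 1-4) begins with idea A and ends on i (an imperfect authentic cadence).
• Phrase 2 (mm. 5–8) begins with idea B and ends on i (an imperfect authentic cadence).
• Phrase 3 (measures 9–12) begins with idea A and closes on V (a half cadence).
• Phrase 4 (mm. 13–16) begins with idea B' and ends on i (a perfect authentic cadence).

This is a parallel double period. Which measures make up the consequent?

In a double period the first pair of phrases (ending imperfect authentic cadence) is the large antecedent and the second pair (ending perfect authentic cadence) is the large consequent; the consequent is measures 9–16.

measures 9–16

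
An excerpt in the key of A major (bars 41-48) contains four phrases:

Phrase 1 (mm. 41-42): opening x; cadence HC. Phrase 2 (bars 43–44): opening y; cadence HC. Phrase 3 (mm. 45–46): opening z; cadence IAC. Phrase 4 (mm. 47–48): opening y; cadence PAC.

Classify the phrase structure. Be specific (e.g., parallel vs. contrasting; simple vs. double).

Four phrases in two halves: the first half (bars 41–44) ends with a half cadence, the second (measures 45-48) with a perfect authentic cadence — a large antecedent–consequent pair, i.e. a double period.
Phrase 3 begins with different material from phrase 1, making it contrasting.

contrasting double period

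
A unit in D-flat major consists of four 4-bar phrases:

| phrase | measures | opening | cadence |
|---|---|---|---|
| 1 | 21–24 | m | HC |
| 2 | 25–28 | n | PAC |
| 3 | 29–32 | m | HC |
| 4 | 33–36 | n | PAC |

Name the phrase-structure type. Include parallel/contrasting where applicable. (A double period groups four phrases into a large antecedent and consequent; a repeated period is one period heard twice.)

repeated period

The cadence pattern HC–PAC–HC–PAC is weak–strong twice, and phrases 3–4 restate phrases 1–2: a period heard twice, not a double period (which would end weakly at phrase 2).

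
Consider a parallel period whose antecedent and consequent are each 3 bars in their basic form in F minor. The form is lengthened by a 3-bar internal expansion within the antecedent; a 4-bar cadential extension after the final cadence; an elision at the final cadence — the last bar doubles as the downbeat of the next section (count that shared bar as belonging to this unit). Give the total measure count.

13 measures

Basic parallel period: 3 + 3 = 6 bars.
6 (basic form) + 3 (internal expansion) + 4 (cadential extension) = 13.
The elision shares a bar with the next section but does not change this unit's count.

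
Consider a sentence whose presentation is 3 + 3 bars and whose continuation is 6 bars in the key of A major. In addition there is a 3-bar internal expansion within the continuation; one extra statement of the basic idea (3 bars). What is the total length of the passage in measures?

Basic sentence: 3 + 3 + 6 = 12 bars.
12 (basic form) + 3 (internal expansion) + 3 (extra statement) = 18.

18 measures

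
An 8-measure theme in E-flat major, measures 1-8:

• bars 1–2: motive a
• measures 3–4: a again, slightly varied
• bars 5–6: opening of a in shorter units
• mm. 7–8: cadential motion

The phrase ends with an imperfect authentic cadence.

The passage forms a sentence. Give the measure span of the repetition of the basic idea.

measures 3–4

The presentation of a sentence is the basic idea (mm. 1-2) plus its repetition (mm. 3-4); the repetition of the basic idea is therefore bars 3-4.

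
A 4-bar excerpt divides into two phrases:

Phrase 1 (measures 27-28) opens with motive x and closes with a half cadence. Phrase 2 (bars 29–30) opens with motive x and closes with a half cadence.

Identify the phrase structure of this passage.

Both phrases have the same opening (x) and the same cadence (half cadence): the second is a restatement, not a consequent, so this is a repeated phrase rather than a period.

repeated phrase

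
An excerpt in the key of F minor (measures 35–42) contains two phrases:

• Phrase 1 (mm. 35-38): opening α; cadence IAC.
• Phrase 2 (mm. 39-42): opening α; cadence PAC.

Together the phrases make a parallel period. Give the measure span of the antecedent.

The phrase ending with the weaker cadence (imperfect authentic cadence) is the antecedent; the one ending more conclusively (perfect authentic cadence) is the consequent. The antecedent is measures 35–38.

measures 35–38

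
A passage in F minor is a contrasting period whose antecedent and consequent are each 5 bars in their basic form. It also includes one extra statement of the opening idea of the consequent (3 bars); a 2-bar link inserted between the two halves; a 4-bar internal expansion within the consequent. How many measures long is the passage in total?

Basic contrasting period: 5 + 5 = 10 bars.
10 (basic form) + 3 (extra statement) + 2 (link) + 4 (internal expansion) = 19.

19 measures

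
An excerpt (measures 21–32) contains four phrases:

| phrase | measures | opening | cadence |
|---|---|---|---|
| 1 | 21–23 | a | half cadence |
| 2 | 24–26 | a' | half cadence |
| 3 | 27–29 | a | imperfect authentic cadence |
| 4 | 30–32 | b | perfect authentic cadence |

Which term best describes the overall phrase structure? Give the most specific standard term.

parallel double period

Four phrases in two halves: the first half (mm. 21–26) ends with a half cadence, the second (measures 27-32) with a perfect authentic cadence — a large antecedent–consequent pair, i.e. a double period.
Phrase 3 begins with the same material as phrase 1, making it parallel.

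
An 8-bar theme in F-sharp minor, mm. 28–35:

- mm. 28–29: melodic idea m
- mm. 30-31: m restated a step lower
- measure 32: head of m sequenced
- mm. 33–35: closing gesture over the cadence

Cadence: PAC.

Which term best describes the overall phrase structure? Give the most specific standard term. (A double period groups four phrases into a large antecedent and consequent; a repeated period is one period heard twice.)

Basic idea (mm. 28–29) + its repetition (measures 30-31) form the presentation; fragmentation and cadence (mm. 32-35) form the continuation — the 8-bar whole is a sentence.

sentence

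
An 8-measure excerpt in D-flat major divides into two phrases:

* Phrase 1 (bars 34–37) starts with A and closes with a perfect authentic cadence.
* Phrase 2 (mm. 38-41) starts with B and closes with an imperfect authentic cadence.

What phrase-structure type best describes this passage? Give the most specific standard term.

phrase group

The second phrase closes with an imperfect authentic cadence, which is not stronger than the first phrase's perfect authentic cadence; without a weak→strong cadential pair there is no antecedent–consequent relationship, so this is a phrase group rather than a period.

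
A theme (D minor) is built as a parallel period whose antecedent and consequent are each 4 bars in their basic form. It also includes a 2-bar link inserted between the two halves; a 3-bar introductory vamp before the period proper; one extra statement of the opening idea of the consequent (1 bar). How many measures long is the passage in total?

Basic parallel period: 4 + 4 = 8 bars.
8 (basic form) + 2 (link) + 3 (introduction) + 1 (extra statement) = 14.

14 measures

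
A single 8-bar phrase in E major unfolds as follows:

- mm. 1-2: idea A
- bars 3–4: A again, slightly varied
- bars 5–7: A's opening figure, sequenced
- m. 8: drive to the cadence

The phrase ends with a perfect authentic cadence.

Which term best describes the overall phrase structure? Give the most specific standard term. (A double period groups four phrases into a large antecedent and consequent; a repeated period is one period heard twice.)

sentence

Basic idea (measures 1-2) + its repetition (mm. 3–4) form the presentation; fragmentation and cadence (bars 5–8) form the continuation — the 8-bar whole is a sentence.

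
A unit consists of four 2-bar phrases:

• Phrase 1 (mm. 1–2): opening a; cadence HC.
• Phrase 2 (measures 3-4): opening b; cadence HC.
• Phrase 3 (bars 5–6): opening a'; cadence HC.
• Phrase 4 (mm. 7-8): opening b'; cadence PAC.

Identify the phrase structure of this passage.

Four phrases in two halves: the first half (bars 1-4) ends with a half cadence, the second (mm. 5-8) with a perfect authentic cadence — a large antecedent–consequent pair, i.e. a double period.
Phrase 3 begins with the same material as phrase 1, making it parallel.

parallel double period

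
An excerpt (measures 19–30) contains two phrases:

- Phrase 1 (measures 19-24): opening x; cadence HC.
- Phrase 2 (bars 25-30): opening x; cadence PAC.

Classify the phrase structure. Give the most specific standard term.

Phrase 1 ends with a half cadence (weaker) and phrase 2 with a perfect authentic cadence (stronger): antecedent + consequent = a period.
The two phrases open with the same material (x / x), so the period is parallel.

parallel period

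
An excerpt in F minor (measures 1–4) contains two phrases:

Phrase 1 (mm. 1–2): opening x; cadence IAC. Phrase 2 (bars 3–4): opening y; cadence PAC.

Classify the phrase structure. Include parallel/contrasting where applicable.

Phrase 1 ends with an imperfect authentic cadence (weaker) and phrase 2 with a perfect authentic cadence (stronger): antecedent + consequent = a period.
The two phrases open with different material (x / y), so the period is contrasting.

contrasting period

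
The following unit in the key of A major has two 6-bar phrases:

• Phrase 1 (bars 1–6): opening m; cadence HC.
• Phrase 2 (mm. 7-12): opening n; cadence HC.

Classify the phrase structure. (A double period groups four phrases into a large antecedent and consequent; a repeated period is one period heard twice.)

phrase group

The second phrase closes with a half cadence, which is not stronger than the first phrase's half cadence; without a weak→strong cadential pair there is no antecedent–consequent relationship, so this is a phrase group rather than a period.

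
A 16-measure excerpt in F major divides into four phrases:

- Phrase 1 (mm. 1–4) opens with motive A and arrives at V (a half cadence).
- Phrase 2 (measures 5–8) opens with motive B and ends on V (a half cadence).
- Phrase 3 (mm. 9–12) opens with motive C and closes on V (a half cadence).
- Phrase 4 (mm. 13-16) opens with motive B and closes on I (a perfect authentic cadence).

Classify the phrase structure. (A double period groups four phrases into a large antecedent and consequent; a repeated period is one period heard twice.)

Four phrases in two halves: the first half (mm. 1-8) ends with a half cadence, the second (mm. 9-16) with a perfect authentic cadence — a large antecedent–consequent pair, i.e. a double period.
Phrase 3 begins with different material from phrase 1, making it contrasting.

contrasting double period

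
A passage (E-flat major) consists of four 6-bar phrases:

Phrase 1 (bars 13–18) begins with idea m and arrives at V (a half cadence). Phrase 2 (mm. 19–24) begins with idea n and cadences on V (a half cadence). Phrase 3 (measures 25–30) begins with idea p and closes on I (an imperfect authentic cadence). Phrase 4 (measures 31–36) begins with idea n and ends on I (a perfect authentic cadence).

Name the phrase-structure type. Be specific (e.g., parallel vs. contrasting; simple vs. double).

contrasting double period

Four phrases in two halves: the first half (bars 13-24) ends with a half cadence, the second (mm. 25–36) with a perfect authentic cadence — a large antecedent–consequent pair, i.e. a double period.
Phrase 3 begins with different material from phrase 1, making it contrasting.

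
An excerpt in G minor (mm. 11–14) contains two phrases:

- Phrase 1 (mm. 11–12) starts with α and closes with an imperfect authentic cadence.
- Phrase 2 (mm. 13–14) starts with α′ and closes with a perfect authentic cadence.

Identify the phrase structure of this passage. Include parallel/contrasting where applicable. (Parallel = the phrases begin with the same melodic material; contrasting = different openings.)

parallel period

Phrase 1 ends with an imperfect authentic cadence (weaker) and phrase 2 with a perfect authentic cadence (stronger): antecedent + consequent = a period.
The two phrases open with the same material (α / α′), so the period is parallel.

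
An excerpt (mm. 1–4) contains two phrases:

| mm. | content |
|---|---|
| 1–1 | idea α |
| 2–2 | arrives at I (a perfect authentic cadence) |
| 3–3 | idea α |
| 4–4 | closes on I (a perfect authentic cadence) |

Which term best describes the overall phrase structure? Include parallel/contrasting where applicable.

Both phrases have the same opening (α) and the same cadence (perfect authentic cadence): the second is a restatement, not a consequent, so this is a repeated phrase rather than a period.

repeated phrase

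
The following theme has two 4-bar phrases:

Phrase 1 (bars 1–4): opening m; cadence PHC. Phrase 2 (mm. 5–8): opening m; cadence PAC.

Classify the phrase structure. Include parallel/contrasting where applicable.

Phrase 1 ends with a Phrygian half cadence (weaker) and phrase 2 with a perfect authentic cadence (stronger): antecedent + consequent = a period.
The two phrases open with the same material (m / m), so the period is parallel.

parallel period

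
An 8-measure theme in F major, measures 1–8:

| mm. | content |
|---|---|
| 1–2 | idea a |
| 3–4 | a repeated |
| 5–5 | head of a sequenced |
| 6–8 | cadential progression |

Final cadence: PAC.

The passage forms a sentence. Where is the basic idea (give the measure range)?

The presentation of a sentence is the basic idea (mm. 1–2) plus its repetition (bars 3–4); the basic idea is therefore mm. 1–2.

measures 1–2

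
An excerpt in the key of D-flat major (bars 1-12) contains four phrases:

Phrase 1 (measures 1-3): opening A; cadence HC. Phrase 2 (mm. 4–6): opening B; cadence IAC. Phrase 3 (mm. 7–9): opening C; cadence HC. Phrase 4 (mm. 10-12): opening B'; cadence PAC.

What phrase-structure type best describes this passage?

Four phrases in two halves: the first half (mm. 1–6) ends with an imperfect authentic cadence, the second (mm. 7–12) with a perfect authentic cadence — a large antecedent–consequent pair, i.e. a double period.
Phrase 3 begins with different material from phrase 1, making it contrasting.

contrasting double period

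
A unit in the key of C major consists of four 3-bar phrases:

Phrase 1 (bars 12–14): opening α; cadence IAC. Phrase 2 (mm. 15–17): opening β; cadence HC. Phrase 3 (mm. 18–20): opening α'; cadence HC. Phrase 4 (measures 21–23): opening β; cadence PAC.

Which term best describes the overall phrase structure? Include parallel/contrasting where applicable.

parallel double period

Four phrases in two halves: the first half (bars 12–17) ends with a half cadence, the second (bars 18–23) with a perfect authentic cadence — a large antecedent–consequent pair, i.e. a double period.
Phrase 3 begins with the same material as phrase 1, making it parallel.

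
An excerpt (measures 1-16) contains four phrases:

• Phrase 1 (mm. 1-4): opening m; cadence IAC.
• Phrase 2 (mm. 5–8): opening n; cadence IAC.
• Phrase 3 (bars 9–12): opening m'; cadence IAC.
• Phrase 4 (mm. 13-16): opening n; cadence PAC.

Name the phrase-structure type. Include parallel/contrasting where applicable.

Four phrases in two halves: the first half (bars 1–8) ends with an imperfect authentic cadence, the second (mm. 9–16) with a perfect authentic cadence — a large antecedent–consequent pair, i.e. a double period.
Phrase 3 begins with the same material as phrase 1, making it parallel.

parallel double period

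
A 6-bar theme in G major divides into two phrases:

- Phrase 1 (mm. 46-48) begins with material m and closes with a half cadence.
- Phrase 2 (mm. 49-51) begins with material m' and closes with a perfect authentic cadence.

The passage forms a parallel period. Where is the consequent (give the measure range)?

The antecedent is the phrase ending with the weaker cadence (half cadence, phrase 1) and the consequent the one ending more conclusively (perfect authentic cadence, phrase 2); the consequent is measures 49–51.

measures 49–51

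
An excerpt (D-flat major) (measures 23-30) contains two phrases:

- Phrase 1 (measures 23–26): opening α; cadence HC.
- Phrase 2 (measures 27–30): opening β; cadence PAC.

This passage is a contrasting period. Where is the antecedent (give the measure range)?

The antecedent is the phrase ending with the weaker cadence (half cadence, phrase 1) and the consequent the one ending more conclusively (perfect authentic cadence, phrase 2); the antecedent is bars 23–26.

measures 23–26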